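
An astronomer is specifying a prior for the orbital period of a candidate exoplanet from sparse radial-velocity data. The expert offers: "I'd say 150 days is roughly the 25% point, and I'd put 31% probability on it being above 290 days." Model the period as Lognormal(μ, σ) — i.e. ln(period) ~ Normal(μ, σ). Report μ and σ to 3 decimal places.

If T ~ Lognormal(μ,σ) then ln T ~ Normal(μ,σ), so the p-quantile of ln T is μ + z_p·σ.
ln(150) = 5.011 and ln(290) = 5.67; z_{0.25} = -0.6745, z_{0.69} = 0.4959.
σ = (5.67 − 5.011)/(0.4959 − (-0.6745)) = 0.563.
μ = 5.011 − (-0.6745)·0.563 = 5.391.

μ ≈ 5.391, σ ≈ 0.563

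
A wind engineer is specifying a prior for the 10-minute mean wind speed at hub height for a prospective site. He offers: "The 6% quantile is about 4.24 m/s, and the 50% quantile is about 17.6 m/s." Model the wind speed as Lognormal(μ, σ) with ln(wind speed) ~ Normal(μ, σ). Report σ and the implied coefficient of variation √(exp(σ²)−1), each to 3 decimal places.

If T ~ Lognormal(μ,σ) then ln T ~ Normal(μ,σ), so the p-quantile of ln T is μ + z_p·σ.
ln(4.24) = 1.445 and ln(17.6) = 2.868; z_{0.06} = -1.555, z_{0.5} = 0.
σ = (2.868 − 1.445)/(0 − (-1.555)) = 0.915.
μ = 1.445 − (-1.555)·0.915 = 2.868.
CV = √(exp(σ²)−1) = √(exp(0.8381)−1) = 1.145.

σ ≈ 0.915, CV ≈ 1.145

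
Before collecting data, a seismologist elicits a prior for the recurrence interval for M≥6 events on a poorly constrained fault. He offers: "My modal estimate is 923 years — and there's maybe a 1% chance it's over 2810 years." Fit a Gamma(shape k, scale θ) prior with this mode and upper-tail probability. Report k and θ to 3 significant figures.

k ≈ 4.62, θ ≈ 255

Gamma(k,θ) with k>1 has mode (k−1)θ, so θ = 923/(k−1).
Need P(X < 2810) = 0.99 with θ tied to k this way. Start at k = 2, θ = 923: P(X<2810) ≈ 0.807.
Too low — raise k to concentrate. Iterating converges to k ≈ 4.62.
Then θ = 923/(4.62−1) ≈ 255.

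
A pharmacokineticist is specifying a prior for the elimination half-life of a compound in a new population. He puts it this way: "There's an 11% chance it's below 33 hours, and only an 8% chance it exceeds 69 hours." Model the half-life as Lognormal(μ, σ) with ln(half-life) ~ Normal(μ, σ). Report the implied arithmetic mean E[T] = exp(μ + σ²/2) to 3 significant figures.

If T ~ Lognormal(μ,σ) then ln T ~ Normal(μ,σ), so the p-quantile of ln T is μ + z_p·σ.
ln(33) = 3.497 and ln(69) = 4.234; z_{0.11} = -1.227, z_{0.92} = 1.405.
σ = (4.234 − 3.497)/(1.405 − (-1.227)) = 0.280.
μ = 3.497 − (-1.227)·0.280 = 3.840.
E[T] = exp(μ + σ²/2) = exp(3.840 + 0.0393) = 48.4 hours.

E[T] ≈ 48.4 hours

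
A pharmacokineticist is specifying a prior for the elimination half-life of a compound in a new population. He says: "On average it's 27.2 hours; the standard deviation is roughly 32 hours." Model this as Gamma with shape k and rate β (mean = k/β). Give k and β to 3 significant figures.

For Gamma(k, rate β): mean = k/β, variance = k/β², so CV = 1/√k.
CV = SD/mean = 32/27.2 = 1.176, hence k = 1/CV² = 0.722.
Then β = k/mean = 0.722/27.2 = 0.0266.

k ≈ 0.722, β ≈ 0.0266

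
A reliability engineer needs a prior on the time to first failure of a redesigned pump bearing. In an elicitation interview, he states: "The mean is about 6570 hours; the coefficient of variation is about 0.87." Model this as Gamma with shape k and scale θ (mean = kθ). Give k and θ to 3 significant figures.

For Gamma(k, scale θ): mean = kθ, variance = kθ², so CV = 1/√k.
CV = 0.87, hence k = 1/CV² = 1.32.
Then θ = mean/k = 6570/1.32 = 4970.

k ≈ 1.32, θ ≈ 4970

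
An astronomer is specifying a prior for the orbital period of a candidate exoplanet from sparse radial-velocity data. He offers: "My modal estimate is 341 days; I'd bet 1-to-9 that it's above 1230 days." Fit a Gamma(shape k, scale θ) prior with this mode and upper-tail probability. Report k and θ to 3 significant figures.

Gamma(k,θ) with k>1 has mode (k−1)θ, so θ = 341/(k−1).
Need P(X < 1230) = 0.9 with θ tied to k this way. Start at k = 2, θ = 341: P(X<1230) ≈ 0.875.
Too low — raise k to concentrate. Iterating converges to k ≈ 2.13.
Then θ = 341/(2.13−1) ≈ 301.

k ≈ 2.13, θ ≈ 301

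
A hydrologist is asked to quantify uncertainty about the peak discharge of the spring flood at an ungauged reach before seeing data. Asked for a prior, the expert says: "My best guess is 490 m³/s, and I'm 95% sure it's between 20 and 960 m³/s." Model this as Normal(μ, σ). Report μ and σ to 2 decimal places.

A symmetric 95% interval runs μ ± z·σ with z = 1.96.
Half-width = 470, so σ = 470/1.96 = 239.80.
μ is the stated best guess, 490.00.

μ = 490.00, σ = 239.80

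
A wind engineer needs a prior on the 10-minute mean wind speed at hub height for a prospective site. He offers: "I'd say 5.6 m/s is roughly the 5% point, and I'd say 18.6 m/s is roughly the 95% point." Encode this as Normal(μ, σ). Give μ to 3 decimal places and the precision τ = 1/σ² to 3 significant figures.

μ = 12.100, τ = 0.064

For Normal(μ,σ), the p-quantile is μ + z_p·σ. Here z_{0.05} = -1.645, z_{0.95} = 1.645.
So 5.6 = μ − 1.645σ and 18.6 = μ + 1.645σ.
Subtracting: σ = (18.6 − 5.6)/(1.645 − (-1.645)) = 3.952.
Then μ = 5.6 − (-1.645)·3.952 = 12.100.
Precision τ = 1/σ² = 1/3.952² = 0.064.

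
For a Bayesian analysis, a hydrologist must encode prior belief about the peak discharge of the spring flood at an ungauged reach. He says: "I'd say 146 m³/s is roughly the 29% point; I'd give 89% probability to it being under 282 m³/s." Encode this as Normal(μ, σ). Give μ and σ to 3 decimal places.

For Normal(μ,σ), the p-quantile is μ + z_p·σ. Here z_{0.29} = -0.5534, z_{0.89} = 1.227.
So 146 = μ − 0.5534σ and 282 = μ + 1.227σ.
Subtracting: σ = (282 − 146)/(1.227 − (-0.5534)) = 76.408.
Then μ = 146 − (-0.5534)·76.408 = 188.283.

μ = 188.283, σ = 76.408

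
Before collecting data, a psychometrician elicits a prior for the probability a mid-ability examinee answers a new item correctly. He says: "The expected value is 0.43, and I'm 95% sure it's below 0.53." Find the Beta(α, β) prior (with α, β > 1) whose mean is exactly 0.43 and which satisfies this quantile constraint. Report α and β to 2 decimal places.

With mean 0.43 fixed, write α = 0.43s, β = 0.57s where s = α+β.
Need P(θ < 0.53) = 0.95 under Beta(0.43s, 0.57s). Normal approximation: (q−m)/√(m(1−m)/s) ≈ z_{0.95} = 1.64, so s ≈ 0.43·0.57·(1.64)²/(0.53−0.43)² = 66.3.
At s = 66.3: P(θ<0.53) ≈ 0.949. Adjusting to match 0.95 gives s ≈ 67.04.
So α = 0.43·67.04 ≈ 28.83, β = 0.57·67.04 ≈ 38.22.

α ≈ 28.83, β ≈ 38.22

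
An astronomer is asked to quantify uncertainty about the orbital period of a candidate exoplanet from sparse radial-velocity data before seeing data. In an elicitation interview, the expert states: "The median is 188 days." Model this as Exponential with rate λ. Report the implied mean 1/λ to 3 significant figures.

Exponential median = ln 2 / λ, so λ = ln 2 / 188.0 = 0.00369.
Mean = 1/λ = 271 days.

mean ≈ 271 days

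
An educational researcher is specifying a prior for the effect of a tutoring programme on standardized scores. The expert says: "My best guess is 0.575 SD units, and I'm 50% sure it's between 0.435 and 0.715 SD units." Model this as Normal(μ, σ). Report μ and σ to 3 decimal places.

A symmetric 50% interval runs μ ± z·σ with z = 0.6745.
Half-width = 0.14, so σ = 0.14/0.6745 = 0.208.
μ is the stated best guess, 0.575.

μ = 0.575, σ = 0.208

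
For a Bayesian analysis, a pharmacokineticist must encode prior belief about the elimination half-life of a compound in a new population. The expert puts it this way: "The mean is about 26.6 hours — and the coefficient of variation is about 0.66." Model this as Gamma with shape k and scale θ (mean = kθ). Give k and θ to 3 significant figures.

k ≈ 2.3, θ ≈ 11.6

For Gamma(k, scale θ): mean = kθ, variance = kθ², so CV = 1/√k.
CV = 0.66, hence k = 1/CV² = 2.3.
Then θ = mean/k = 26.6/2.3 = 11.6.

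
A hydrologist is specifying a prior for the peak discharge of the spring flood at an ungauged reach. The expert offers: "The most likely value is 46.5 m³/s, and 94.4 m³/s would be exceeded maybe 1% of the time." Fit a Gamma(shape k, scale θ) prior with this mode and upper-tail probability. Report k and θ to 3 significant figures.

k ≈ 10.8, θ ≈ 4.76

Gamma(k,θ) with k>1 has mode (k−1)θ, so θ = 46.5/(k−1).
Need P(X < 94.4) = 0.99 with θ tied to k this way. Start at k = 2, θ = 46.5: P(X<94.4) ≈ 0.602.
Too low — raise k to concentrate. Iterating converges to k ≈ 10.8.
Then θ = 46.5/(10.8−1) ≈ 4.76.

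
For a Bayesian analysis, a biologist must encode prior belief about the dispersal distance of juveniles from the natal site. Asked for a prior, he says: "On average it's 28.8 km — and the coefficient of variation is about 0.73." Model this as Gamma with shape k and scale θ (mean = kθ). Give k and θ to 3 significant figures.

k ≈ 1.88, θ ≈ 15.3

For Gamma(k, scale θ): mean = kθ, variance = kθ², so CV = 1/√k.
CV = 0.73, hence k = 1/CV² = 1.88.
Then θ = mean/k = 28.8/1.88 = 15.3.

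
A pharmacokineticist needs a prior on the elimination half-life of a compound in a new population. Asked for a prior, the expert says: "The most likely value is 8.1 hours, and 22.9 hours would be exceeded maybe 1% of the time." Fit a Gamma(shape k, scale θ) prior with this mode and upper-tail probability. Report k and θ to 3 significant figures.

k ≈ 5.23, θ ≈ 1.92

Gamma(k,θ) with k>1 has mode (k−1)θ, so θ = 8.1/(k−1).
Need P(X < 22.9) = 0.99 with θ tied to k this way. Start at k = 2, θ = 8.1: P(X<22.9) ≈ 0.774.
Too low — raise k to concentrate. Iterating converges to k ≈ 5.23.
Then θ = 8.1/(5.23−1) ≈ 1.92.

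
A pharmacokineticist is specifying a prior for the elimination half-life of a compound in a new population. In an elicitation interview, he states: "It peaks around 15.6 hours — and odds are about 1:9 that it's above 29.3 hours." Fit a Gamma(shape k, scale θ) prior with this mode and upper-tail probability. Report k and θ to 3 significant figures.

k ≈ 5.81, θ ≈ 3.24

Gamma(k,θ) with k>1 has mode (k−1)θ, so θ = 15.6/(k−1).
Need P(X < 29.3) = 0.9 with θ tied to k this way. Start at k = 2, θ = 15.6: P(X<29.3) ≈ 0.560.
Too low — raise k to concentrate. Iterating converges to k ≈ 5.81.
Then θ = 15.6/(5.81−1) ≈ 3.24.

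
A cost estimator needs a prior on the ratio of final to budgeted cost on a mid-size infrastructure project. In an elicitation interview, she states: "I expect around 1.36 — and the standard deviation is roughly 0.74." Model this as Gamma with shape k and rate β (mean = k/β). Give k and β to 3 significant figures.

For Gamma(k, rate β): mean = k/β, variance = k/β², so CV = 1/√k.
CV = SD/mean = 0.74/1.36 = 0.5441, hence k = 1/CV² = 3.38.
Then β = k/mean = 3.38/1.36 = 2.48.

k ≈ 3.38, β ≈ 2.48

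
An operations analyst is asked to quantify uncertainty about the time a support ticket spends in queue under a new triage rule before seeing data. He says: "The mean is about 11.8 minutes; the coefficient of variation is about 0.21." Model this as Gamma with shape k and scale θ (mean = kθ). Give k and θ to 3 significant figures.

For Gamma(k, scale θ): mean = kθ, variance = kθ², so CV = 1/√k.
CV = 0.21, hence k = 1/CV² = 22.7.
Then θ = mean/k = 11.8/22.7 = 0.52.

k ≈ 22.7, θ ≈ 0.52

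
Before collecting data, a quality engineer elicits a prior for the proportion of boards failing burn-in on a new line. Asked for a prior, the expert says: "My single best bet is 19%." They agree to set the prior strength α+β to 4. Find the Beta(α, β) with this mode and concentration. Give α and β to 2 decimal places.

α = 1.38, β = 2.62

For α,β > 1 the Beta mode is (α−1)/(α+β−2). With α+β = 4, the mode is (α−1)/2.
Set (α−1)/2 = 0.19 → α = 1 + 0.19·2 = 1.38.
β = 4 − α = 2.62.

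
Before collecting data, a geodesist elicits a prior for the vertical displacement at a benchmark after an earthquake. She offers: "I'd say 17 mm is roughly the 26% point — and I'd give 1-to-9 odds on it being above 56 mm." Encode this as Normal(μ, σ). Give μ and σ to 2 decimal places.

The p-quantile of Normal(μ,σ) is μ + z_p·σ, with z_{0.26} = -0.6433 and z_{0.9} = 1.282.
Eliminate σ: μ = (z₂·x₁ − z₁·x₂)/(z₂ − z₁) = (1.282·17 − (-0.6433)·56)/1.925 = 30.03.
Then σ = (x₂ − x₁)/(z₂ − z₁) = (56 − 17)/1.925 = 20.26.

μ = 30.03, σ = 20.26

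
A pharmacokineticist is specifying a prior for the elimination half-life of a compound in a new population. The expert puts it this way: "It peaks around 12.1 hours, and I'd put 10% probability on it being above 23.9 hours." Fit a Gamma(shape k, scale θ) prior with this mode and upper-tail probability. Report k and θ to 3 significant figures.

Gamma(k,θ) with k>1 has mode (k−1)θ, so θ = 12.1/(k−1).
Need P(X < 23.9) = 0.9 with θ tied to k this way. Start at k = 2, θ = 12.1: P(X<23.9) ≈ 0.587.
Too low — raise k to concentrate. Iterating converges to k ≈ 5.14.
Then θ = 12.1/(5.14−1) ≈ 2.93.

k ≈ 5.14, θ ≈ 2.93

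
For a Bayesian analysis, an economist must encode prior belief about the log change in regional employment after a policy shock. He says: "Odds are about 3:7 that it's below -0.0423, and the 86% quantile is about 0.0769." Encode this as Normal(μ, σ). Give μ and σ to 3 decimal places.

μ = -0.003, σ = 0.074

For Normal(μ,σ), the p-quantile is μ + z_p·σ. Here z_{0.3} = -0.5244, z_{0.86} = 1.08.
So -0.0423 = μ − 0.5244σ and 0.0769 = μ + 1.08σ.
Subtracting: σ = (0.0769 − -0.0423)/(1.08 − (-0.5244)) = 0.074.
Then μ = -0.0423 − (-0.5244)·0.074 = -0.003.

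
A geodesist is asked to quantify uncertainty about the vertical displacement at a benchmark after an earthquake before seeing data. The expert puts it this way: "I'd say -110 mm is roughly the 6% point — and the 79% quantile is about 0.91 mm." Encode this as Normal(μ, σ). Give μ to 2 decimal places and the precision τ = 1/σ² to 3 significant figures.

For Normal(μ,σ), the p-quantile is μ + z_p·σ. Here z_{0.06} = -1.555, z_{0.79} = 0.8064.
So -110 = μ − 1.555σ and 0.91 = μ + 0.8064σ.
Subtracting: σ = (0.91 − -110)/(0.8064 − (-1.555)) = 46.97.
Then μ = -110 − (-1.555)·46.97 = -36.97.
Precision τ = 1/σ² = 1/46.97² = 0.000453.

μ = -36.97, τ = 0.000453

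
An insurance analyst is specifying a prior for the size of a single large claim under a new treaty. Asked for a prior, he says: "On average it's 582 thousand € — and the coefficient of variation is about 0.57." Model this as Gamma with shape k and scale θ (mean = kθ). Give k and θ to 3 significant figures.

k ≈ 3.08, θ ≈ 189

For Gamma(k, scale θ): mean = kθ, variance = kθ², so CV = 1/√k.
CV = 0.57, hence k = 1/CV² = 3.08.
Then θ = mean/k = 582/3.08 = 189.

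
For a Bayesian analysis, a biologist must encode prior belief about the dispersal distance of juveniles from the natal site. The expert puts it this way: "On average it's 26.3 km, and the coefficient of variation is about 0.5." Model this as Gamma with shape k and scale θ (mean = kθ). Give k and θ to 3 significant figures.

k ≈ 4, θ ≈ 6.58

For Gamma(k, scale θ): mean = kθ, variance = kθ², so CV = 1/√k.
CV = 0.5, hence k = 1/CV² = 4.
Then θ = mean/k = 26.3/4 = 6.58.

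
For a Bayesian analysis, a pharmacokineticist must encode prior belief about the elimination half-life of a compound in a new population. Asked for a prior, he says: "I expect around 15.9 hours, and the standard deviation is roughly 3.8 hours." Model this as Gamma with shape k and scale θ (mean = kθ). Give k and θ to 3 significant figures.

For Gamma(k, scale θ): mean = kθ, variance = kθ², so CV = 1/√k.
CV = SD/mean = 3.8/15.9 = 0.239, hence k = 1/CV² = 17.5.
Then θ = mean/k = 15.9/17.5 = 0.908.

k ≈ 17.5, θ ≈ 0.908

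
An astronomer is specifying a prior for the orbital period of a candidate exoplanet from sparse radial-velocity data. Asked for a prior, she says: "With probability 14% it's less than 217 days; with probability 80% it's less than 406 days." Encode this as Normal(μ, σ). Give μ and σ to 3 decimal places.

The p-quantile of Normal(μ,σ) is μ + z_p·σ, with z_{0.14} = -1.08 and z_{0.8} = 0.8416.
Eliminate σ: μ = (z₂·x₁ − z₁·x₂)/(z₂ − z₁) = (0.8416·217 − (-1.08)·406)/1.922 = 323.237.
Then σ = (x₂ − x₁)/(z₂ − z₁) = (406 − 217)/1.922 = 98.338.

μ = 323.237, σ = 98.338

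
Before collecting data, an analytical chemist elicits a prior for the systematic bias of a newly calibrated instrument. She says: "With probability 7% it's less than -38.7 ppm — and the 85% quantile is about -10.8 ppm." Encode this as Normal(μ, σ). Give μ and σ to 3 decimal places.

μ = -22.310, σ = 11.106

For Normal(μ,σ), the p-quantile is μ + z_p·σ. Here z_{0.07} = -1.476, z_{0.85} = 1.036.
So -38.7 = μ − 1.476σ and -10.8 = μ + 1.036σ.
Subtracting: σ = (-10.8 − -38.7)/(1.036 − (-1.476)) = 11.106.
Then μ = -38.7 − (-1.476)·11.106 = -22.310.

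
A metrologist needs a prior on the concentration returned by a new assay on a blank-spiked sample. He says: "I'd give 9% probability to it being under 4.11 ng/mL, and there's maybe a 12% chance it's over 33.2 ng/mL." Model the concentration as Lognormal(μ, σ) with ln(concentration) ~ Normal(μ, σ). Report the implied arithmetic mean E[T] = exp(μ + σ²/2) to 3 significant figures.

If T ~ Lognormal(μ,σ) then ln T ~ Normal(μ,σ), so the p-quantile of ln T is μ + z_p·σ.
ln(4.11) = 1.413 and ln(33.2) = 3.503; z_{0.09} = -1.341, z_{0.88} = 1.175.
σ = (3.503 − 1.413)/(1.175 − (-1.341)) = 0.830.
μ = 1.413 − (-1.341)·0.830 = 2.527.
E[T] = exp(μ + σ²/2) = exp(2.527 + 0.3448) = 17.7 ng/mL.

E[T] ≈ 17.7 ng/mL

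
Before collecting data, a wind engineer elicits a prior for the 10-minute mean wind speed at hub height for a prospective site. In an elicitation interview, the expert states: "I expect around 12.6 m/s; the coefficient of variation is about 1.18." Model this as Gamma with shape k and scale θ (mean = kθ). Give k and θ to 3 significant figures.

k ≈ 0.718, θ ≈ 17.5

For Gamma(k, scale θ): mean = kθ, variance = kθ², so CV = 1/√k.
CV = 1.18, hence k = 1/CV² = 0.718.
Then θ = mean/k = 12.6/0.718 = 17.5.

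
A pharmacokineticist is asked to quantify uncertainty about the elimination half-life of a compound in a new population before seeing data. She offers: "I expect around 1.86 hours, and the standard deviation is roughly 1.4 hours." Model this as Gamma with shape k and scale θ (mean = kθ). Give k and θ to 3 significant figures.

k ≈ 1.77, θ ≈ 1.05

For Gamma(k, scale θ): mean = kθ, variance = kθ², so CV = 1/√k.
CV = SD/mean = 1.4/1.86 = 0.7527, hence k = 1/CV² = 1.77.
Then θ = mean/k = 1.86/1.77 = 1.05.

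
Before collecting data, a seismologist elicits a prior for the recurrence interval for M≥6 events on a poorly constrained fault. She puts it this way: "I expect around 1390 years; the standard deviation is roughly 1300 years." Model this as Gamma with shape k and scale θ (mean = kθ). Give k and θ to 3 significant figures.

For Gamma(k, scale θ): mean = kθ, variance = kθ², so CV = 1/√k.
CV = SD/mean = 1300/1390 = 0.9353, hence k = 1/CV² = 1.14.
Then θ = mean/k = 1390/1.14 = 1220.

k ≈ 1.14, θ ≈ 1220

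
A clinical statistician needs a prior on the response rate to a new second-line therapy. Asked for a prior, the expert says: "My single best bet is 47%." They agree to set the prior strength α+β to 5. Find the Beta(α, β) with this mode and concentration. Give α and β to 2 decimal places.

For α,β > 1 the Beta mode is (α−1)/(α+β−2). With α+β = 5, the mode is (α−1)/3.
Set (α−1)/3 = 0.47 → α = 1 + 0.47·3 = 2.41.
β = 5 − α = 2.59.

α = 2.41, β = 2.59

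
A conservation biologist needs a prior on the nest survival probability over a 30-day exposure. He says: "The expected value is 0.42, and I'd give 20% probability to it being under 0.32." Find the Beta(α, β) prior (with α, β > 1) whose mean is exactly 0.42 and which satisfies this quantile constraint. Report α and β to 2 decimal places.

α ≈ 7.41, β ≈ 10.23

With mean 0.42 fixed, write α = 0.42s, β = 0.58s where s = α+β.
Need P(θ < 0.32) = 0.2 under Beta(0.42s, 0.58s). Normal approximation: (q−m)/√(m(1−m)/s) ≈ z_{0.2} = -0.842, so s ≈ 0.42·0.58·(-0.842)²/(0.32−0.42)² = 17.3.
At s = 17.3: P(θ<0.32) ≈ 0.203. Adjusting to match 0.2 gives s ≈ 17.64.
So α = 0.42·17.64 ≈ 7.41, β = 0.58·17.64 ≈ 10.23.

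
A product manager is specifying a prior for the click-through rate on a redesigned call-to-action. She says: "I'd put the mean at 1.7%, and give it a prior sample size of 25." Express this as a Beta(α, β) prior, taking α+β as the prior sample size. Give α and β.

Under the effective-sample-size interpretation, Beta(α, β) has prior mean α/(α+β) and prior sample size α+β.
So α+β = 25 and α/(α+β) = 0.017, giving α = 0.017·25 = 0.425 and β = 25 − 0.425 = 24.575.

α = 0.425, β = 24.575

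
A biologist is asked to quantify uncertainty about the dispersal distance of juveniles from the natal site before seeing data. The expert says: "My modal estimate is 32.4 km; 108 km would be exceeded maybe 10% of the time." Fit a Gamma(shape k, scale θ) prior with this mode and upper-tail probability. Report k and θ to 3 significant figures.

Gamma(k,θ) with k>1 has mode (k−1)θ, so θ = 32.4/(k−1).
Need P(X < 108) = 0.9 with θ tied to k this way. Start at k = 2, θ = 32.4: P(X<108) ≈ 0.845.
Too low — raise k to concentrate. Iterating converges to k ≈ 2.3.
Then θ = 32.4/(2.3−1) ≈ 25.

k ≈ 2.3, θ ≈ 25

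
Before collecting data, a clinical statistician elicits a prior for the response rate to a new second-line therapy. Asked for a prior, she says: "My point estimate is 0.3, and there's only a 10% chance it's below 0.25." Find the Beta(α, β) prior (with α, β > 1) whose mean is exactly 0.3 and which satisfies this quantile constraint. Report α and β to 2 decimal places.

With mean 0.3 fixed, write α = 0.3s, β = 0.7s where s = α+β.
Need P(θ < 0.25) = 0.1 under Beta(0.3s, 0.7s). Normal approximation: (q−m)/√(m(1−m)/s) ≈ z_{0.1} = -1.28, so s ≈ 0.3·0.7·(-1.28)²/(0.25−0.3)² = 138.0.
At s = 138.0: P(θ<0.25) ≈ 0.097. Adjusting to match 0.1 gives s ≈ 133.91.
So α = 0.3·133.91 ≈ 40.17, β = 0.7·133.91 ≈ 93.74.

α ≈ 40.17, β ≈ 93.74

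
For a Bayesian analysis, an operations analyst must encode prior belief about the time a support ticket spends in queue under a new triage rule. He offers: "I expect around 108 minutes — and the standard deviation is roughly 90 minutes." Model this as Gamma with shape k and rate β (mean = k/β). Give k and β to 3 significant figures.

k ≈ 1.44, β ≈ 0.0133

For Gamma(k, rate β): mean = k/β, variance = k/β², so CV = 1/√k.
CV = SD/mean = 90/108 = 0.8333, hence k = 1/CV² = 1.44.
Then β = k/mean = 1.44/108 = 0.0133.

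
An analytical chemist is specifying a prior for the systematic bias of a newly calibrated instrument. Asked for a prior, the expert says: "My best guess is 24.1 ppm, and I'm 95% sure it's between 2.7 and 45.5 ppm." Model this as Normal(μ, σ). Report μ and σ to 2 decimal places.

A symmetric 95% interval runs μ ± z·σ with z = 1.96.
Half-width = 21.4, so σ = 21.4/1.96 = 10.92.
μ is the stated best guess, 24.10.

μ = 24.10, σ = 10.92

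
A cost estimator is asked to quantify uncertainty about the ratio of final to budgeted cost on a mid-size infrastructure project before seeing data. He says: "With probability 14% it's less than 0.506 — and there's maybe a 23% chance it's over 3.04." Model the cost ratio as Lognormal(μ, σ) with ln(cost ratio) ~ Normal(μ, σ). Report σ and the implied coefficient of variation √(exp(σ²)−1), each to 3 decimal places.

σ ≈ 0.986, CV ≈ 1.281

If T ~ Lognormal(μ,σ) then ln T ~ Normal(μ,σ), so the p-quantile of ln T is μ + z_p·σ.
ln(0.506) = -0.6812 and ln(3.04) = 1.112; z_{0.14} = -1.08, z_{0.77} = 0.7388.
σ = (1.112 − -0.6812)/(0.7388 − (-1.08)) = 0.986.
μ = -0.6812 − (-1.08)·0.986 = 0.384.
CV = √(exp(σ²)−1) = √(exp(0.9715)−1) = 1.281.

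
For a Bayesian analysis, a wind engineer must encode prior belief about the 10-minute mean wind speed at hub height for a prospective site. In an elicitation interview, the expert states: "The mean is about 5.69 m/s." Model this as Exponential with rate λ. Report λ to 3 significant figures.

λ ≈ 0.176

Exponential mean = 1/λ, so λ = 1/5.69 = 0.176.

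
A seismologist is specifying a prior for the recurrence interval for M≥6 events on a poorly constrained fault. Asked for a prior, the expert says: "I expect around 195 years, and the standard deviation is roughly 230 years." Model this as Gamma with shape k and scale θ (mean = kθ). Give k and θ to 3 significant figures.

For Gamma(k, scale θ): mean = kθ, variance = kθ², so CV = 1/√k.
CV = SD/mean = 230/195 = 1.179, hence k = 1/CV² = 0.719.
Then θ = mean/k = 195/0.719 = 271.

k ≈ 0.719, θ ≈ 271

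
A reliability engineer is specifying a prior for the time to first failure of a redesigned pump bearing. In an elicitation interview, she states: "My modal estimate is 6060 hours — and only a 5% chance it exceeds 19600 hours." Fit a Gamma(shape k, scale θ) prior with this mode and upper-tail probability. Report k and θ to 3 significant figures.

k ≈ 2.9, θ ≈ 3190

Gamma(k,θ) with k>1 has mode (k−1)θ, so θ = 6060/(k−1).
Need P(X < 19600) = 0.95 with θ tied to k this way. Start at k = 2, θ = 6060: P(X<19600) ≈ 0.833.
Too low — raise k to concentrate. Iterating converges to k ≈ 2.9.
Then θ = 6060/(2.9−1) ≈ 3190.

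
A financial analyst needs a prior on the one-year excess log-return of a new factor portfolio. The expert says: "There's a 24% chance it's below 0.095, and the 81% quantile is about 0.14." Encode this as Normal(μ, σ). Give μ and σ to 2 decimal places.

μ = 0.12, σ = 0.03

The p-quantile of Normal(μ,σ) is μ + z_p·σ, with z_{0.24} = -0.7063 and z_{0.81} = 0.8779.
Eliminate σ: μ = (z₂·x₁ − z₁·x₂)/(z₂ − z₁) = (0.8779·0.095 − (-0.7063)·0.14)/1.584 = 0.12.
Then σ = (x₂ − x₁)/(z₂ − z₁) = (0.14 − 0.095)/1.584 = 0.03.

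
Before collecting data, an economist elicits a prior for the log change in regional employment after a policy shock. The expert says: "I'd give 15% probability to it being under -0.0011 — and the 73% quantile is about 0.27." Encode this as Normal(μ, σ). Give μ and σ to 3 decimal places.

For Normal(μ,σ), the p-quantile is μ + z_p·σ. Here z_{0.15} = -1.036, z_{0.73} = 0.6128.
So -0.0011 = μ − 1.036σ and 0.27 = μ + 0.6128σ.
Subtracting: σ = (0.27 − -0.0011)/(0.6128 − (-1.036)) = 0.164.
Then μ = -0.0011 − (-1.036)·0.164 = 0.169.

μ = 0.169, σ = 0.164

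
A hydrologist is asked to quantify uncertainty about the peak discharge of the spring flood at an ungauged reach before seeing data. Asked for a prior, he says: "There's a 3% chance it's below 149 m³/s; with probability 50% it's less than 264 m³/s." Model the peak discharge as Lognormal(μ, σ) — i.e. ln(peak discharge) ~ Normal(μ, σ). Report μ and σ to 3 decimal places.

If T ~ Lognormal(μ,σ) then ln T ~ Normal(μ,σ), so the p-quantile of ln T is μ + z_p·σ.
ln(149) = 5.004 and ln(264) = 5.576; z_{0.03} = -1.881, z_{0.5} = 0.
σ = (5.576 − 5.004)/(0 − (-1.881)) = 0.304.
μ = 5.004 − (-1.881)·0.304 = 5.576.

μ ≈ 5.576, σ ≈ 0.304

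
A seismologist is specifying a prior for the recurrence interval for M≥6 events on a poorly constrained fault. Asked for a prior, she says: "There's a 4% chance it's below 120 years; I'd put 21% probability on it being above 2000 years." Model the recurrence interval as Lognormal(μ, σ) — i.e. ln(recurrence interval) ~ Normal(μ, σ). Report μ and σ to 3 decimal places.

If T ~ Lognormal(μ,σ) then ln T ~ Normal(μ,σ), so the p-quantile of ln T is μ + z_p·σ.
ln(120) = 4.787 and ln(2000) = 7.601; z_{0.04} = -1.751, z_{0.79} = 0.8064.
σ = (7.601 − 4.787)/(0.8064 − (-1.751)) = 1.100.
μ = 4.787 − (-1.751)·1.100 = 6.714.

μ ≈ 6.714, σ ≈ 1.100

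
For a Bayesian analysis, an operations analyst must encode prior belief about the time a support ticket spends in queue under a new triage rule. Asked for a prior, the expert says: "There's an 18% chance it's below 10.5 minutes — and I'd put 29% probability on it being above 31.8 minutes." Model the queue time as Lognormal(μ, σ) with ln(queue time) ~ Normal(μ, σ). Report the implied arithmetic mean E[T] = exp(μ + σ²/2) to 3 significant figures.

If T ~ Lognormal(μ,σ) then ln T ~ Normal(μ,σ), so the p-quantile of ln T is μ + z_p·σ.
ln(10.5) = 2.351 and ln(31.8) = 3.459; z_{0.18} = -0.9154, z_{0.71} = 0.5534.
σ = (3.459 − 2.351)/(0.5534 − (-0.9154)) = 0.754.
μ = 2.351 − (-0.9154)·0.754 = 3.042.
E[T] = exp(μ + σ²/2) = exp(3.042 + 0.2846) = 27.8 minutes.

E[T] ≈ 27.8 minutes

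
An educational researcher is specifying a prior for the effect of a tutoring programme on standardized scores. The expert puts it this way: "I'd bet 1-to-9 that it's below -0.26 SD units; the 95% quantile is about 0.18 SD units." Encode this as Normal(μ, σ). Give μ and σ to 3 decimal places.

The p-quantile of Normal(μ,σ) is μ + z_p·σ, with z_{0.1} = -1.282 and z_{0.95} = 1.645.
Eliminate σ: μ = (z₂·x₁ − z₁·x₂)/(z₂ − z₁) = (1.645·-0.26 − (-1.282)·0.18)/2.926 = -0.067.
Then σ = (x₂ − x₁)/(z₂ − z₁) = (0.18 − -0.26)/2.926 = 0.150.

μ = -0.067, σ = 0.150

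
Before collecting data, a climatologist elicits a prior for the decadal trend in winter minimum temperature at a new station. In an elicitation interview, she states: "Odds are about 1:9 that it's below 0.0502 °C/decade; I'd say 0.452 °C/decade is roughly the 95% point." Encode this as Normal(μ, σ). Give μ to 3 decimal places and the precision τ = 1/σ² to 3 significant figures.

The p-quantile of Normal(μ,σ) is μ + z_p·σ, with z_{0.1} = -1.282 and z_{0.95} = 1.645.
Eliminate σ: μ = (z₂·x₁ − z₁·x₂)/(z₂ − z₁) = (1.645·0.0502 − (-1.282)·0.452)/2.926 = 0.226.
Then σ = (x₂ − x₁)/(z₂ − z₁) = (0.452 − 0.0502)/2.926 = 0.137.
Precision τ = 1/σ² = 1/0.1373² = 53.

μ = 0.226, τ = 53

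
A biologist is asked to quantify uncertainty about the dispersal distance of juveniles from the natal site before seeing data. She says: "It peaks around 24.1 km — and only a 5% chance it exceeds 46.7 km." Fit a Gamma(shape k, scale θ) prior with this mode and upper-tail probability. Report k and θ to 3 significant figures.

k ≈ 7.35, θ ≈ 3.8

Gamma(k,θ) with k>1 has mode (k−1)θ, so θ = 24.1/(k−1).
Need P(X < 46.7) = 0.95 with θ tied to k this way. Start at k = 2, θ = 24.1: P(X<46.7) ≈ 0.577.
Too low — raise k to concentrate. Iterating converges to k ≈ 7.35.
Then θ = 24.1/(7.35−1) ≈ 3.8.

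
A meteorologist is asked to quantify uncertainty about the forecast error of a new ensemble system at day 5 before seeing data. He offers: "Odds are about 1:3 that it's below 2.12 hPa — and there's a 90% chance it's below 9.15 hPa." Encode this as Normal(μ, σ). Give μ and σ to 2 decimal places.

For Normal(μ,σ), the p-quantile is μ + z_p·σ. Here z_{0.25} = -0.6745, z_{0.9} = 1.282.
So 2.12 = μ − 0.6745σ and 9.15 = μ + 1.282σ.
Subtracting: σ = (9.15 − 2.12)/(1.282 − (-0.6745)) = 3.59.
Then μ = 2.12 − (-0.6745)·3.59 = 4.54.

μ = 4.54, σ = 3.59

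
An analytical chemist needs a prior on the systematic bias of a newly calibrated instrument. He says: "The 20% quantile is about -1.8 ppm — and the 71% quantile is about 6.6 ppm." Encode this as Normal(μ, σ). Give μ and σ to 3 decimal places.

The p-quantile of Normal(μ,σ) is μ + z_p·σ, with z_{0.2} = -0.8416 and z_{0.71} = 0.5534.
Eliminate σ: μ = (z₂·x₁ − z₁·x₂)/(z₂ − z₁) = (0.5534·-1.8 − (-0.8416)·6.6)/1.395 = 3.268.
Then σ = (x₂ − x₁)/(z₂ − z₁) = (6.6 − -1.8)/1.395 = 6.021.

μ = 3.268, σ = 6.021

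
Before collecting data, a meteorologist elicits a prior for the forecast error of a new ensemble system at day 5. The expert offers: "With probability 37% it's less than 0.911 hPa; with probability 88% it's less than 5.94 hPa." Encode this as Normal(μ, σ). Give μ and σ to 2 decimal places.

μ = 2.02, σ = 3.34

For Normal(μ,σ), the p-quantile is μ + z_p·σ. Here z_{0.37} = -0.3319, z_{0.88} = 1.175.
So 0.911 = μ − 0.3319σ and 5.94 = μ + 1.175σ.
Subtracting: σ = (5.94 − 0.911)/(1.175 − (-0.3319)) = 3.34.
Then μ = 0.911 − (-0.3319)·3.34 = 2.02.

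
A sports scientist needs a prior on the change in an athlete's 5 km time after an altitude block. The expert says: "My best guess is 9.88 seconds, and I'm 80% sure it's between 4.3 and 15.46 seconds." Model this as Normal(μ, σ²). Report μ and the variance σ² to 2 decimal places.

μ = 9.88, σ² = 18.96

A symmetric 80% interval runs μ ± z·σ with z = 1.282.
Half-width = 5.58, so σ = 5.58/1.282 = 4.354 and σ² = 18.96.
μ is the stated best guess, 9.88.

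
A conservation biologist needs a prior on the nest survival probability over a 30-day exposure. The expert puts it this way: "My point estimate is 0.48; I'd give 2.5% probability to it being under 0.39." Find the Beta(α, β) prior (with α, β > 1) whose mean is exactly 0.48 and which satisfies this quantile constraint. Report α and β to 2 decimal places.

With mean 0.48 fixed, write α = 0.48s, β = 0.52s where s = α+β.
Need P(θ < 0.39) = 0.025 under Beta(0.48s, 0.52s). Normal approximation: (q−m)/√(m(1−m)/s) ≈ z_{0.025} = -1.96, so s ≈ 0.48·0.52·(-1.96)²/(0.39−0.48)² = 118.4.
At s = 118.4: P(θ<0.39) ≈ 0.024. Adjusting to match 0.025 gives s ≈ 116.08.
So α = 0.48·116.08 ≈ 55.72, β = 0.52·116.08 ≈ 60.36.

α ≈ 55.72, β ≈ 60.36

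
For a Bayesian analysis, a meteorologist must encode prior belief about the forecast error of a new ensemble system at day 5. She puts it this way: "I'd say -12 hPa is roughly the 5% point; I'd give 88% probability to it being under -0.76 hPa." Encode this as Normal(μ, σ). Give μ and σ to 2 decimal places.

μ = -5.44, σ = 3.99

The p-quantile of Normal(μ,σ) is μ + z_p·σ, with z_{0.05} = -1.645 and z_{0.88} = 1.175.
Eliminate σ: μ = (z₂·x₁ − z₁·x₂)/(z₂ − z₁) = (1.175·-12 − (-1.645)·-0.76)/2.82 = -5.44.
Then σ = (x₂ − x₁)/(z₂ − z₁) = (-0.76 − -12)/2.82 = 3.99.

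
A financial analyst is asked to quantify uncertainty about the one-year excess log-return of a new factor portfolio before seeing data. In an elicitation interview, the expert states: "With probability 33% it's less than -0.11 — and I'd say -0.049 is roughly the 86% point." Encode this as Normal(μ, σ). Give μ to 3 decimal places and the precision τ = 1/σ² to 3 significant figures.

μ = -0.092, τ = 621

For Normal(μ,σ), the p-quantile is μ + z_p·σ. Here z_{0.33} = -0.4399, z_{0.86} = 1.08.
So -0.11 = μ − 0.4399σ and -0.049 = μ + 1.08σ.
Subtracting: σ = (-0.049 − -0.11)/(1.08 − (-0.4399)) = 0.040.
Then μ = -0.11 − (-0.4399)·0.040 = -0.092.
Precision τ = 1/σ² = 1/0.04013² = 621.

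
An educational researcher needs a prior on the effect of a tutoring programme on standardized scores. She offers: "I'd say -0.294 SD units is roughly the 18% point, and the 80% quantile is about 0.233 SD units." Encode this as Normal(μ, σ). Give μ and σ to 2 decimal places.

μ = -0.02, σ = 0.30

The p-quantile of Normal(μ,σ) is μ + z_p·σ, with z_{0.18} = -0.9154 and z_{0.8} = 0.8416.
Eliminate σ: μ = (z₂·x₁ − z₁·x₂)/(z₂ − z₁) = (0.8416·-0.294 − (-0.9154)·0.233)/1.757 = -0.02.
Then σ = (x₂ − x₁)/(z₂ − z₁) = (0.233 − -0.294)/1.757 = 0.30.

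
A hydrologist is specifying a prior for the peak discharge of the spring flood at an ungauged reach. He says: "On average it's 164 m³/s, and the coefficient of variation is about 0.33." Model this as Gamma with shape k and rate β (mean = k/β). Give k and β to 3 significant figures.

k ≈ 9.18, β ≈ 0.056

For Gamma(k, rate β): mean = k/β, variance = k/β², so CV = 1/√k.
CV = 0.33, hence k = 1/CV² = 9.18.
Then β = k/mean = 9.18/164 = 0.056.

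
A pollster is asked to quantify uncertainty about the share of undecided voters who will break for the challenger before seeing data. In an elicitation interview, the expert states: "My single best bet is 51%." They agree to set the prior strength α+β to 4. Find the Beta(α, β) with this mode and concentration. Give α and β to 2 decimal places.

α = 2.02, β = 1.98

For α,β > 1 the Beta mode is (α−1)/(α+β−2). With α+β = 4, the mode is (α−1)/2.
Set (α−1)/2 = 0.51 → α = 1 + 0.51·2 = 2.02.
β = 4 − α = 1.98.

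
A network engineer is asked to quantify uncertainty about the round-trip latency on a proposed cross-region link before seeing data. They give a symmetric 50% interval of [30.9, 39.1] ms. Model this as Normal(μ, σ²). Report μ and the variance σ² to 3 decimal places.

A symmetric 50% interval runs μ ± z·σ with z = 0.6745.
Half-width = 4.1, so σ = 4.1/0.6745 = 6.0787 and σ² = 36.950.
μ is the interval midpoint, 35.000.

μ = 35.000, σ² = 36.950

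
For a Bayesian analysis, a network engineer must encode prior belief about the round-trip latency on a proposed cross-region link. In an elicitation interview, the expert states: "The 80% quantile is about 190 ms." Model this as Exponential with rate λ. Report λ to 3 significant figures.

P(T < 190.0) = 1 − e^(−λ·190.0) = 0.8, so λ = −ln(1−0.8)/190.0 = −ln(0.2)/190.0 = 0.00847.

λ ≈ 0.00847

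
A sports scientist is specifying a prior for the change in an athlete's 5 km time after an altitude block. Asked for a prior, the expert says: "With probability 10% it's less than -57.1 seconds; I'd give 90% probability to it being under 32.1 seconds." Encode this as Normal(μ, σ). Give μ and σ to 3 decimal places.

The p-quantile of Normal(μ,σ) is μ + z_p·σ, with z_{0.1} = -1.282 and z_{0.9} = 1.282.
Eliminate σ: μ = (z₂·x₁ − z₁·x₂)/(z₂ − z₁) = (1.282·-57.1 − (-1.282)·32.1)/2.563 = -12.500.
Then σ = (x₂ − x₁)/(z₂ − z₁) = (32.1 − -57.1)/2.563 = 34.802.

μ = -12.500, σ = 34.802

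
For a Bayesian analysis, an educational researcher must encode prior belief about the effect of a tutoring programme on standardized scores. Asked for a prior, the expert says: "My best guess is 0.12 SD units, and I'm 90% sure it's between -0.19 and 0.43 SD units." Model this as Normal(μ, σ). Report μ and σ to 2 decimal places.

A symmetric 90% interval runs μ ± z·σ with z = 1.645.
Half-width = 0.31, so σ = 0.31/1.645 = 0.19.
μ is the stated best guess, 0.12.

μ = 0.12, σ = 0.19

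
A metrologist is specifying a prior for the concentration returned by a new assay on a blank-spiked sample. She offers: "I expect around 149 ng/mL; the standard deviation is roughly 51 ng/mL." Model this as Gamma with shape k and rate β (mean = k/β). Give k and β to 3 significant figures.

For Gamma(k, rate β): mean = k/β, variance = k/β², so CV = 1/√k.
CV = SD/mean = 51/149 = 0.3423, hence k = 1/CV² = 8.54.
Then β = k/mean = 8.54/149 = 0.0573.

k ≈ 8.54, β ≈ 0.0573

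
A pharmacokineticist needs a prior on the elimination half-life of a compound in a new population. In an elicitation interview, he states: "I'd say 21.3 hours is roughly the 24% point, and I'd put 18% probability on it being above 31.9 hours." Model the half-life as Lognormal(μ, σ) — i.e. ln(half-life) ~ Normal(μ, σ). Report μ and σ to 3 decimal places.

If T ~ Lognormal(μ,σ) then ln T ~ Normal(μ,σ), so the p-quantile of ln T is μ + z_p·σ.
ln(21.3) = 3.059 and ln(31.9) = 3.463; z_{0.24} = -0.7063, z_{0.82} = 0.9154.
σ = (3.463 − 3.059)/(0.9154 − (-0.7063)) = 0.249.
μ = 3.059 − (-0.7063)·0.249 = 3.235.

μ ≈ 3.235, σ ≈ 0.249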